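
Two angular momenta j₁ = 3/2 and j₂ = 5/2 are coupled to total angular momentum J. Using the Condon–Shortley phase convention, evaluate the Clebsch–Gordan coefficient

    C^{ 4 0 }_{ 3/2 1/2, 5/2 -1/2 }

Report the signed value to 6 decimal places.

+0.654654

j₁+j₂−J=0  J+j₁−j₂=3  J−j₁+j₂=5  j₁+j₂+J+1=9
(j₁±m₁, j₂±m₂, J±M) = (2,1,2,3,4,4)
P² = 1728/7
sum k=0..0:
  [0] +1/24 = 1/24
S = 1/24
C² = P²·S² = 3/7 ; C = +0.654654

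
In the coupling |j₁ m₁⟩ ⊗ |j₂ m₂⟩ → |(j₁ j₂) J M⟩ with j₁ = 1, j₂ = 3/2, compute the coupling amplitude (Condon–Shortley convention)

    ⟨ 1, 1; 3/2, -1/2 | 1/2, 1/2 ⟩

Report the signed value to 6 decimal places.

√[2·2!0!1!/4! · 2!0!1!2!1!0!] = √(2/3)
  +(−1)^0/∏(0,2,0,1,0,0)! = 1/2  (running 1/2)
⟨..|..⟩ = √(2/3)·(1/2) = +0.408248

+√(1/6) = +0.408248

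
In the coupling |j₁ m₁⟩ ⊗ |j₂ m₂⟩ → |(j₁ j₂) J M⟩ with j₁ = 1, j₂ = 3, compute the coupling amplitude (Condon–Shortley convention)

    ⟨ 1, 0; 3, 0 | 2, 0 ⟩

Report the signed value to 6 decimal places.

triangle: 2!*0!*4!/7! = 48/5040
(j±m)!: 1!*1!*3!*3!*2!*2! = 144
prefactor² = (2J+1)*Δ*N² = 48/7
  k=1: −1/(1!*1!*0!*2!*0!*2!) = -1/4
Σ = -1/4  ⇒  CG² = 48/7*(-1/4)² = 3/7
CG = −√(3/7) = -0.654654

−√(3/7) = -0.654654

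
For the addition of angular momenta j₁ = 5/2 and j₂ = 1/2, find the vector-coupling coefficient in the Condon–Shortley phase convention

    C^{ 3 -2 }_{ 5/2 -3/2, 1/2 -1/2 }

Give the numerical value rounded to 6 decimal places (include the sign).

+√(5/6) = +0.912871

√[7·0!5!1!/7! · 1!4!0!1!1!5!] = √(480)
  +(−1)^0/∏(0,0,4,0,1,1)! = 1/24  (running 1/24)
⟨..|..⟩ = √(480)·(1/24) = +0.912871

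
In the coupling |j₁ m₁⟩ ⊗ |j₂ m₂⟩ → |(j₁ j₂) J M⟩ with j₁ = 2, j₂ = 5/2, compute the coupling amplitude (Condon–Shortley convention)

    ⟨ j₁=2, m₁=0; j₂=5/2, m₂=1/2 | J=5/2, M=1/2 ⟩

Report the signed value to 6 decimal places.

triangle: 2!*2!*3!/8! = 24/40320
(j±m)!: 2!*2!*3!*2!*3!*2! = 576
prefactor² = (2J+1)*Δ*N² = 72/35
  k=0: +1/(0!*2!*2!*3!*0!*0!) = 1/24
  k=1: −1/(1!*1!*1!*2!*1!*1!) = -1/2
  k=2: +1/(2!*0!*0!*1!*2!*2!) = 1/8
Σ = -1/3  ⇒  CG² = 72/35*(-1/3)² = 8/35
CG = −√(8/35) = -0.478091

−√(8/35) = -0.478091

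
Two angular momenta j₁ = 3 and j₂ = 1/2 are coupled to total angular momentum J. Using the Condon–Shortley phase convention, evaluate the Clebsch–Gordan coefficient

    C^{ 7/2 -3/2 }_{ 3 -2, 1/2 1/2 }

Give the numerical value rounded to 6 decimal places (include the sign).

+√(2/7) ≈ +0.534522

√[8·0!6!1!/8! · 1!5!1!0!2!5!] = √(28800/7)
  +(−1)^0/∏(0,0,5,1,1,0)! = 1/120  (running 1/120)
⟨..|..⟩ = √(28800/7)·(1/120) = +0.534522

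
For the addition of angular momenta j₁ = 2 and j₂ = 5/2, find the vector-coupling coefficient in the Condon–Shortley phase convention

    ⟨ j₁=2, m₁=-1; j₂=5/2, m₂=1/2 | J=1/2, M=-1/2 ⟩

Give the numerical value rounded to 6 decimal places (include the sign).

-0.365148  (= −√(2/15))

triangle: 4!·0!·1!/6! = 24/720
(j±m)!: 1!·3!·3!·2!·0!·1! = 72
prefactor² = (2J+1)·Δ·N² = 24/5
  k=3: −1/(3!·1!·0!·0!·0!·1!) = -1/6
Σ = -1/6  ⇒  CG² = 24/5·(-1/6)² = 2/15
CG = −√(2/15) = -0.365148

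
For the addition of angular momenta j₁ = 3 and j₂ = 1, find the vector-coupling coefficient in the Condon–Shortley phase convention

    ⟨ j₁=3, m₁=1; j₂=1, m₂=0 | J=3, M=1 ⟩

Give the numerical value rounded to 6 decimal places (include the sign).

+0.288675  (= +√(1/12))

√[7·1!5!1!/8! · 4!2!1!1!4!2!] = √(48)
  +(−1)^0/∏(0,1,2,1,3,0)! = 1/12  (running 1/12)
  +(−1)^1/∏(1,0,1,0,4,1)! = -1/24  (running 1/24)
⟨..|..⟩ = √(48)·(1/24) = +0.288675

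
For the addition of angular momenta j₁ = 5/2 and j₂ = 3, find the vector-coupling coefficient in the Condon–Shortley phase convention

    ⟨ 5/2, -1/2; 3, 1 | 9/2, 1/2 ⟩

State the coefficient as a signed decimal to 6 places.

-0.480500

j₁+j₂−J=1  J+j₁−j₂=4  J−j₁+j₂=5  j₁+j₂+J+1=11
(j₁±m₁, j₂±m₂, J±M) = (2,3,4,2,5,4)
P² = 92160/77
sum k=0..1:
  [0] +1/144 = 1/144
  [1] −1/48 = -1/48
S = -1/72
C² = P²·S² = 160/693 ; C = -0.480500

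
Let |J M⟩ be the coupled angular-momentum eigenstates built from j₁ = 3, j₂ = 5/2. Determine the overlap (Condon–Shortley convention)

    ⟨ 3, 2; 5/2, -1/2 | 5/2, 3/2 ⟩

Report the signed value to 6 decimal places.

j₁+j₂−J=3  J+j₁−j₂=3  J−j₁+j₂=2  j₁+j₂+J+1=9
(j₁±m₁, j₂±m₂, J±M) = (5,1,2,3,4,1)
P² = 288/7
sum k=0..1:
  [0] +1/24 = 1/24
  [1] −1/12 = -1/12
S = -1/24
C² = P²·S² = 1/14 ; C = -0.267261

-0.267261  (= −√(1/14))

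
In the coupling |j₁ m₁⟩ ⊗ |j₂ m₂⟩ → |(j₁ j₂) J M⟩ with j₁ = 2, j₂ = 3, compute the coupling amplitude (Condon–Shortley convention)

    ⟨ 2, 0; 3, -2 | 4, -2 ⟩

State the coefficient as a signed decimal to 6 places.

√[9·1!3!5!/10! · 2!2!1!5!2!6!] = √(8640/7)
  +(−1)^0/∏(0,1,2,1,1,4)! = 1/48  (running 1/48)
  +(−1)^1/∏(1,0,1,0,2,5)! = -1/240  (running 1/60)
⟨..|..⟩ = √(8640/7)·(1/60) = +0.585540

+√(12/35) = +0.585540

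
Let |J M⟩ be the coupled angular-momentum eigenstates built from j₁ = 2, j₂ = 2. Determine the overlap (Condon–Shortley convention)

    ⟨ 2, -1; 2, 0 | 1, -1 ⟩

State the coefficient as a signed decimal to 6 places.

j₁+j₂−J=3  J+j₁−j₂=1  J−j₁+j₂=1  j₁+j₂+J+1=6
(j₁±m₁, j₂±m₂, J±M) = (1,3,2,2,0,2)
P² = 6/5
sum k=2..2:
  [2] +1/2 = 1/2
S = 1/2
C² = P²·S² = 3/10 ; C = +0.547723

+√(3/10) ≈ +0.547723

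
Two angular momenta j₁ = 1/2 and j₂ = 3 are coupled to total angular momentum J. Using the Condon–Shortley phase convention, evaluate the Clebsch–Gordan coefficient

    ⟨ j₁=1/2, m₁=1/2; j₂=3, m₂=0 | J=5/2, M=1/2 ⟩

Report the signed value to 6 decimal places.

+√(3/7) = +0.654654

triangle: 1!·0!·5!/7! = 120/5040
(j±m)!: 1!·0!·3!·3!·3!·2! = 432
prefactor² = (2J+1)·Δ·N² = 432/7
  k=0: +1/(0!·1!·0!·3!·0!·2!) = 1/12
Σ = 1/12  ⇒  CG² = 432/7·1/12² = 3/7
CG = +√(3/7) = +0.654654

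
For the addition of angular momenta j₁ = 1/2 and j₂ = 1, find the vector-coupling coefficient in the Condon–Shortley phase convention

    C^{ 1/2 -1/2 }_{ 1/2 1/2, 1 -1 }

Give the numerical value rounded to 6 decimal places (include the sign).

j₁+j₂−J=1  J+j₁−j₂=0  J−j₁+j₂=1  j₁+j₂+J+1=3
(j₁±m₁, j₂±m₂, J±M) = (1,0,0,2,0,1)
P² = 2/3
sum k=0..0:
  [0] +1/1 = 1
S = 1
C² = P²·S² = 2/3 ; C = +0.816497

+√(2/3) ≈ +0.816497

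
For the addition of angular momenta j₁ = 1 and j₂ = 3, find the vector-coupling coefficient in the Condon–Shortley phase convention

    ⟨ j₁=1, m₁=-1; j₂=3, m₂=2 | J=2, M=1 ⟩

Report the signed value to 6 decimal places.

j₁+j₂−J=2  J+j₁−j₂=0  J−j₁+j₂=4  j₁+j₂+J+1=7
(j₁±m₁, j₂±m₂, J±M) = (0,2,5,1,3,1)
P² = 480/7
sum k=2..2:
  [2] +1/12 = 1/12
S = 1/12
C² = P²·S² = 10/21 ; C = +0.690066

+√(10/21) ≈ +0.690066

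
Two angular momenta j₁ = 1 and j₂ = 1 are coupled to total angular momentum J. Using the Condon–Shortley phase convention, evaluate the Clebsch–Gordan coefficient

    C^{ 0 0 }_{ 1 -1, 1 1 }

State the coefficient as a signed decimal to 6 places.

j₁+j₂−J=2  J+j₁−j₂=0  J−j₁+j₂=0  j₁+j₂+J+1=3
(j₁±m₁, j₂±m₂, J±M) = (0,2,2,0,0,0)
P² = 4/3
sum k=2..2:
  [2] +1/2 = 1/2
S = 1/2
C² = P²·S² = 1/3 ; C = +0.577350

+0.577350  (= +√(1/3))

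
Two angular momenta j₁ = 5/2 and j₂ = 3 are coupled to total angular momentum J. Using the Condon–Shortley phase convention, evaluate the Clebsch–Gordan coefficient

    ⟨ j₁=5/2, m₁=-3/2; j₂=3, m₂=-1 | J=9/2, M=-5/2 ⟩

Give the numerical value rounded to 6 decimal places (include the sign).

−√(10/99) = -0.317821

√[10·1!4!5!/11! · 1!4!2!4!2!7!] = √(92160/11)
  +(−1)^0/∏(0,1,4,2,0,3)! = 1/288  (running 1/288)
  +(−1)^1/∏(1,0,3,1,1,4)! = -1/144  (running -1/288)
⟨..|..⟩ = √(92160/11)·(-1/288) = -0.317821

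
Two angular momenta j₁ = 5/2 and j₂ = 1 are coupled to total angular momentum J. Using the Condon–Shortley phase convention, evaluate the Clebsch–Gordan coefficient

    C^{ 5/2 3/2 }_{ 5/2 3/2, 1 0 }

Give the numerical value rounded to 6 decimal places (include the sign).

+0.507093

j₁+j₂−J=1  J+j₁−j₂=4  J−j₁+j₂=1  j₁+j₂+J+1=7
(j₁±m₁, j₂±m₂, J±M) = (4,1,1,1,4,1)
P² = 576/35
sum k=0..1:
  [0] +1/6 = 1/6
  [1] −1/24 = -1/24
S = 1/8
C² = P²·S² = 9/35 ; C = +0.507093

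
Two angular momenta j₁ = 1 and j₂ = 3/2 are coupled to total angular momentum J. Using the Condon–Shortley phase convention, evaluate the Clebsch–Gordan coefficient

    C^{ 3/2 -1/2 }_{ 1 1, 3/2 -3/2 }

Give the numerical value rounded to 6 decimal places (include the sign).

triangle: 1!·1!·2!/5! = 2/120
(j±m)!: 2!·0!·0!·3!·1!·2! = 24
prefactor² = (2J+1)·Δ·N² = 8/5
  k=0: +1/(0!·1!·0!·0!·1!·2!) = 1/2
Σ = 1/2  ⇒  CG² = 8/5·1/2² = 2/5
CG = +√(2/5) = +0.632456

+√(2/5) ≈ +0.632456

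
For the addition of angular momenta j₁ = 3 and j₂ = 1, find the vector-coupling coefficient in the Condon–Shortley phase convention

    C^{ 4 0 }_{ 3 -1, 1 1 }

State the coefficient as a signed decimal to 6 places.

+√(3/14) = +0.462910

√[9·0!6!2!/9! · 2!4!2!0!4!4!] = √(13824/7)
  +(−1)^0/∏(0,0,4,2,2,0)! = 1/96  (running 1/96)
⟨..|..⟩ = √(13824/7)·(1/96) = +0.462910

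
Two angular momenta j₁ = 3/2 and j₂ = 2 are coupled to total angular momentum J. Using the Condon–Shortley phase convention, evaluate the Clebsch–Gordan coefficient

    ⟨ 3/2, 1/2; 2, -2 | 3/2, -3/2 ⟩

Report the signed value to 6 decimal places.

j₁+j₂−J=2  J+j₁−j₂=1  J−j₁+j₂=2  j₁+j₂+J+1=6
(j₁±m₁, j₂±m₂, J±M) = (2,1,0,4,0,3)
P² = 32/5
sum k=0..0:
  [0] +1/4 = 1/4
S = 1/4
C² = P²·S² = 2/5 ; C = +0.632456

+0.632456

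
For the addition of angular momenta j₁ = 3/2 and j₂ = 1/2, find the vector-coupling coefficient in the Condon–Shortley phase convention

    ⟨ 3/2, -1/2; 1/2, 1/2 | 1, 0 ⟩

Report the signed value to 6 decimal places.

j₁+j₂−J=1  J+j₁−j₂=2  J−j₁+j₂=0  j₁+j₂+J+1=4
(j₁±m₁, j₂±m₂, J±M) = (1,2,1,0,1,1)
P² = 1/2
sum k=1..1:
  [1] −1/1 = -1
S = -1
C² = P²·S² = 1/2 ; C = -0.707107

-0.707107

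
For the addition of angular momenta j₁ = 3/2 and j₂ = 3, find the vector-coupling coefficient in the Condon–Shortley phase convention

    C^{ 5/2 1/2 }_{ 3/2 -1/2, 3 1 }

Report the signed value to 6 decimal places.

-0.119523

triangle: 2!·1!·4!/8! = 48/40320
(j±m)!: 1!·2!·4!·2!·3!·2! = 1152
prefactor² = (2J+1)·Δ·N² = 288/35
  k=1: −1/(1!·1!·1!·3!·0!·1!) = -1/6
  k=2: +1/(2!·0!·0!·2!·1!·2!) = 1/8
Σ = -1/24  ⇒  CG² = 288/35·(-1/24)² = 1/70
CG = −√(1/70) = -0.119523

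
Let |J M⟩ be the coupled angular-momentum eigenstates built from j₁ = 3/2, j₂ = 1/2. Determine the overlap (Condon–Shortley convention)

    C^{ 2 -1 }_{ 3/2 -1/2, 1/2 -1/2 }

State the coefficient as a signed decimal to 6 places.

triangle: 0!*3!*1!/5! = 6/120
(j±m)!: 1!*2!*0!*1!*1!*3! = 12
prefactor² = (2J+1)*Δ*N² = 3
  k=0: +1/(0!*0!*2!*0!*1!*1!) = 1/2
Σ = 1/2  ⇒  CG² = 3*1/2² = 3/4
CG = +√(3/4) = +0.866025

+√(3/4) ≈ +0.866025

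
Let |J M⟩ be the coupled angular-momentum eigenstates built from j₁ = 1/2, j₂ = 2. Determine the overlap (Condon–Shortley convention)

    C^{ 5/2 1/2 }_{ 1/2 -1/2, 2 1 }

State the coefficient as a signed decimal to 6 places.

√[6·0!1!4!/6! · 0!1!3!1!3!2!] = √(72/5)
  +(−1)^0/∏(0,0,1,3,0,1)! = 1/6  (running 1/6)
⟨..|..⟩ = √(72/5)·(1/6) = +0.632456

+√(2/5) ≈ +0.632456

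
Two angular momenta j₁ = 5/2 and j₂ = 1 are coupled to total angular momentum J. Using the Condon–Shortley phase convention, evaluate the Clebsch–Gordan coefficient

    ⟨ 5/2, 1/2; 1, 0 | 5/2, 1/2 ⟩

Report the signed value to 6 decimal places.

√[6·1!4!1!/7! · 3!2!1!1!3!2!] = √(144/35)
  +(−1)^0/∏(0,1,2,1,2,0)! = 1/4  (running 1/4)
  +(−1)^1/∏(1,0,1,0,3,1)! = -1/6  (running 1/12)
⟨..|..⟩ = √(144/35)·(1/12) = +0.169031

+0.169031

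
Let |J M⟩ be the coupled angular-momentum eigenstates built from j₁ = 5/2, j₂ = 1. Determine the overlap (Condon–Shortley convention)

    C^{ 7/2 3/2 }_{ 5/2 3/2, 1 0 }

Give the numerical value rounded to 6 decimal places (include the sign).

triangle: 0!*5!*2!/8! = 240/40320
(j±m)!: 4!*1!*1!*1!*5!*2! = 5760
prefactor² = (2J+1)*Δ*N² = 1920/7
  k=0: +1/(0!*0!*1!*1!*4!*1!) = 1/24
Σ = 1/24  ⇒  CG² = 1920/7*1/24² = 10/21
CG = +√(10/21) = +0.690066

+0.690066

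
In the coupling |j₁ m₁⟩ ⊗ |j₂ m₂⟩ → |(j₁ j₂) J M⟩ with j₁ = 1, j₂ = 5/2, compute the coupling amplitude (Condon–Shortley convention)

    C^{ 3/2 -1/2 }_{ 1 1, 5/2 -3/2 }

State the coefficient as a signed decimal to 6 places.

+0.632456

triangle: 2!*0!*3!/6! = 12/720
(j±m)!: 2!*0!*1!*4!*1!*2! = 96
prefactor² = (2J+1)*Δ*N² = 32/5
  k=0: +1/(0!*2!*0!*1!*0!*2!) = 1/4
Σ = 1/4  ⇒  CG² = 32/5*1/4² = 2/5
CG = +√(2/5) = +0.632456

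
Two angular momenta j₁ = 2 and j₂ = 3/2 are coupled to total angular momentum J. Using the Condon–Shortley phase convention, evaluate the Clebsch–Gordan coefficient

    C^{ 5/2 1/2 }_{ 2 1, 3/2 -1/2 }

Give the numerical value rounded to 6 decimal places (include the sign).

triangle: 1!×3!×2!/7! = 12/5040
(j±m)!: 3!×1!×1!×2!×3!×2! = 144
prefactor² = (2J+1)×Δ×N² = 72/35
  k=0: +1/(0!×1!×1!×1!×2!×1!) = 1/2
  k=1: −1/(1!×0!×0!×0!×3!×2!) = -1/12
Σ = 5/12  ⇒  CG² = 72/35×5/12² = 5/14
CG = +√(5/14) = +0.597614

+√(5/14) = +0.597614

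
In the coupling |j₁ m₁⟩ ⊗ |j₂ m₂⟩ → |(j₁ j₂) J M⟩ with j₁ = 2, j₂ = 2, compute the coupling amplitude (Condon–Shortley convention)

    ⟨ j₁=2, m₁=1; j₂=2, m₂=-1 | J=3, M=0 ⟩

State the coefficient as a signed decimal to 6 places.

+√(2/5) = +0.632456

triangle: 1!*3!*3!/8! = 36/40320
(j±m)!: 3!*1!*1!*3!*3!*3! = 1296
prefactor² = (2J+1)*Δ*N² = 81/10
  k=0: +1/(0!*1!*1!*1!*2!*2!) = 1/4
  k=1: −1/(1!*0!*0!*0!*3!*3!) = -1/36
Σ = 2/9  ⇒  CG² = 81/10*2/9² = 2/5
CG = +√(2/5) = +0.632456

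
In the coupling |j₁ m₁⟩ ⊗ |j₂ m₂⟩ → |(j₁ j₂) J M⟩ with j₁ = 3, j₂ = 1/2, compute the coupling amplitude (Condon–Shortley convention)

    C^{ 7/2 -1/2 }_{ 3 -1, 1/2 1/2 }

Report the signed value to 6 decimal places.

triangle: 0!*6!*1!/8! = 720/40320
(j±m)!: 2!*4!*1!*0!*3!*4! = 6912
prefactor² = (2J+1)*Δ*N² = 6912/7
  k=0: +1/(0!*0!*4!*1!*2!*0!) = 1/48
Σ = 1/48  ⇒  CG² = 6912/7*1/48² = 3/7
CG = +√(3/7) = +0.654654

+√(3/7) ≈ +0.654654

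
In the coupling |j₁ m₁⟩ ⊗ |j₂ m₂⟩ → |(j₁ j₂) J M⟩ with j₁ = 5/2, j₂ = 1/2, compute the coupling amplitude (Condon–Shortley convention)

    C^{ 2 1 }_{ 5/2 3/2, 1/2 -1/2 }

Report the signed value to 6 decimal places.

triangle: 1!·4!·0!/6! = 24/720
(j±m)!: 4!·1!·0!·1!·3!·1! = 144
prefactor² = (2J+1)·Δ·N² = 24
  k=0: +1/(0!·1!·1!·0!·3!·0!) = 1/6
Σ = 1/6  ⇒  CG² = 24·1/6² = 2/3
CG = +√(2/3) = +0.816497

+√(2/3) ≈ +0.816497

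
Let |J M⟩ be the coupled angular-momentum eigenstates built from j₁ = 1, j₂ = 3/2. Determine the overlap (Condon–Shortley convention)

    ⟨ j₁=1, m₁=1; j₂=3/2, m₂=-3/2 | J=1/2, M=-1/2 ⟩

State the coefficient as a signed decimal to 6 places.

+0.707107

√[2·2!0!1!/4! · 2!0!0!3!0!1!] = √(2)
  +(−1)^0/∏(0,2,0,0,0,1)! = 1/2  (running 1/2)
⟨..|..⟩ = √(2)·(1/2) = +0.707107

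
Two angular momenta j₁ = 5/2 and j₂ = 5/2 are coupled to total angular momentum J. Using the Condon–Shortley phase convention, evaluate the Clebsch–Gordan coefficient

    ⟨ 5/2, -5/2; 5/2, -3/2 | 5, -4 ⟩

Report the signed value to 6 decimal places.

√[11·0!5!5!/11! · 0!5!1!4!1!9!] = √(4147200)
  +(−1)^0/∏(0,0,5,1,0,4)! = 1/2880  (running 1/2880)
⟨..|..⟩ = √(4147200)·(1/2880) = +0.707107

+0.707107  (= +√(1/2))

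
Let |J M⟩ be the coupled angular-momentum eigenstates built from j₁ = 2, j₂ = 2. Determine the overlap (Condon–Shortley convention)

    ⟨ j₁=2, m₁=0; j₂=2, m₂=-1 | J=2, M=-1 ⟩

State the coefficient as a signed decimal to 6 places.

−√(1/14) = -0.267261

j₁+j₂−J=2  J+j₁−j₂=2  J−j₁+j₂=2  j₁+j₂+J+1=7
(j₁±m₁, j₂±m₂, J±M) = (2,2,1,3,1,3)
P² = 8/7
sum k=0..1:
  [0] +1/4 = 1/4
  [1] −1/2 = -1/2
S = -1/4
C² = P²·S² = 1/14 ; C = -0.267261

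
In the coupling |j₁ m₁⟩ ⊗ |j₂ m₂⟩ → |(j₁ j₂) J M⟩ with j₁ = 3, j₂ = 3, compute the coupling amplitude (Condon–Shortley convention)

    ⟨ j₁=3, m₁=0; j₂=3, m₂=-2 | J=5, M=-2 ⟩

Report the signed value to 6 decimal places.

+√(1/3) = +0.577350

√[11·1!5!5!/12! · 3!3!1!5!3!7!] = √(43200)
  +(−1)^0/∏(0,1,3,1,2,4)! = 1/288  (running 1/288)
  +(−1)^1/∏(1,0,2,0,3,5)! = -1/1440  (running 1/360)
⟨..|..⟩ = √(43200)·(1/360) = +0.577350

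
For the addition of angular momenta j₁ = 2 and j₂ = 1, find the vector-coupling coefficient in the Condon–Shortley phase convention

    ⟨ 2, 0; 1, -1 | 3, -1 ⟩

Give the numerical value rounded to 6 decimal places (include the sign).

+0.632456

j₁+j₂−J=0  J+j₁−j₂=4  J−j₁+j₂=2  j₁+j₂+J+1=7
(j₁±m₁, j₂±m₂, J±M) = (2,2,0,2,2,4)
P² = 128/5
sum k=0..0:
  [0] +1/8 = 1/8
S = 1/8
C² = P²·S² = 2/5 ; C = +0.632456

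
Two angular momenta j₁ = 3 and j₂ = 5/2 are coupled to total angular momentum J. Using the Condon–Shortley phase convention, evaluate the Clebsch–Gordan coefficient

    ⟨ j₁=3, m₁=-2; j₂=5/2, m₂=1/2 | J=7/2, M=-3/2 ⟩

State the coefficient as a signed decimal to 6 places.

j₁+j₂−J=2  J+j₁−j₂=4  J−j₁+j₂=3  j₁+j₂+J+1=10
(j₁±m₁, j₂±m₂, J±M) = (1,5,3,2,2,5)
P² = 1536/7
sum k=1..2:
  [1] −1/48 = -1/48
  [2] +1/24 = 1/24
S = 1/48
C² = P²·S² = 2/21 ; C = +0.308607

+√(2/21) ≈ +0.308607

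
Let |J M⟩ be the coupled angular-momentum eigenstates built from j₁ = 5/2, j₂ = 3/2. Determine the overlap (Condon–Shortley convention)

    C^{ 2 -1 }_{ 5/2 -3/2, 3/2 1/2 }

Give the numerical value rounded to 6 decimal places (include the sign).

j₁+j₂−J=2  J+j₁−j₂=3  J−j₁+j₂=1  j₁+j₂+J+1=7
(j₁±m₁, j₂±m₂, J±M) = (1,4,2,1,1,3)
P² = 24/7
sum k=1..2:
  [1] −1/6 = -1/6
  [2] +1/4 = 1/4
S = 1/12
C² = P²·S² = 1/42 ; C = +0.154303

+√(1/42) ≈ +0.154303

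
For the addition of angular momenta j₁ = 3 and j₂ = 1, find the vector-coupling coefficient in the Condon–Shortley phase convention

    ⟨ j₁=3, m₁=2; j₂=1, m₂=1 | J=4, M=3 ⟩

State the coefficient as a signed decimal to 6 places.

triangle: 0!×6!×2!/9! = 1440/362880
(j±m)!: 5!×1!×2!×0!×7!×1! = 1209600
prefactor² = (2J+1)×Δ×N² = 43200
  k=0: +1/(0!×0!×1!×2!×5!×0!) = 1/240
Σ = 1/240  ⇒  CG² = 43200×1/240² = 3/4
CG = +√(3/4) = +0.866025

+0.866025  (= +√(3/4))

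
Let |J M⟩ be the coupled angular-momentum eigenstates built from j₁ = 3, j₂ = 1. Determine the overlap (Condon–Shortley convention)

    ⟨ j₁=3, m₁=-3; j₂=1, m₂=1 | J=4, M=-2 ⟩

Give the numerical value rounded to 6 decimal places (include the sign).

triangle: 0!·6!·2!/9! = 1440/362880
(j±m)!: 0!·6!·2!·0!·2!·6! = 2073600
prefactor² = (2J+1)·Δ·N² = 518400/7
  k=0: +1/(0!·0!·6!·2!·0!·0!) = 1/1440
Σ = 1/1440  ⇒  CG² = 518400/7·1/1440² = 1/28
CG = +√(1/28) = +0.188982

+√(1/28) ≈ +0.188982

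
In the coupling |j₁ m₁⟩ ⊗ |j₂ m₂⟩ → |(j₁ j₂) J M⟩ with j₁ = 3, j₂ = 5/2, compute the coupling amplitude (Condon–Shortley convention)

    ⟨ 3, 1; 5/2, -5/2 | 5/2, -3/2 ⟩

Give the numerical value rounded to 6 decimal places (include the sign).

+√(2/7) = +0.534522

j₁+j₂−J=3  J+j₁−j₂=3  J−j₁+j₂=2  j₁+j₂+J+1=9
(j₁±m₁, j₂±m₂, J±M) = (4,2,0,5,1,4)
P² = 1152/7
sum k=0..0:
  [0] +1/24 = 1/24
S = 1/24
C² = P²·S² = 2/7 ; C = +0.534522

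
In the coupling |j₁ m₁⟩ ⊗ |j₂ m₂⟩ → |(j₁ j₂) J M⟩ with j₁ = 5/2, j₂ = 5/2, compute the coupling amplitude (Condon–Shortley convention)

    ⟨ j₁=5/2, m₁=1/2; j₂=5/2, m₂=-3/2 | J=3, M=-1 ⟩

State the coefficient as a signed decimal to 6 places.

+0.182574

triangle: 2!*3!*3!/9! = 72/362880
(j±m)!: 3!*2!*1!*4!*2!*4! = 13824
prefactor² = (2J+1)*Δ*N² = 96/5
  k=0: +1/(0!*2!*2!*1!*1!*2!) = 1/8
  k=1: −1/(1!*1!*1!*0!*2!*3!) = -1/12
Σ = 1/24  ⇒  CG² = 96/5*1/24² = 1/30
CG = +√(1/30) = +0.182574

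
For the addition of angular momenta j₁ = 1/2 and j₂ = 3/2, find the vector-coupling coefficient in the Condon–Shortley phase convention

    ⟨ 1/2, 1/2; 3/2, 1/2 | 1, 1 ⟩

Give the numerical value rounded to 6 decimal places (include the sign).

+0.500000  (= +√(1/4))

triangle: 1!×0!×2!/4! = 2/24
(j±m)!: 1!×0!×2!×1!×2!×0! = 4
prefactor² = (2J+1)×Δ×N² = 1
  k=0: +1/(0!×1!×0!×2!×0!×0!) = 1/2
Σ = 1/2  ⇒  CG² = 1×1/2² = 1/4
CG = +√(1/4) = +0.500000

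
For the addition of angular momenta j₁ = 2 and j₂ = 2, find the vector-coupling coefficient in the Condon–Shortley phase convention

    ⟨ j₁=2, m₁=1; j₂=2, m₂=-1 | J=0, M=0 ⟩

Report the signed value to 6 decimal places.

−√(1/5) = -0.447214

j₁+j₂−J=4  J+j₁−j₂=0  J−j₁+j₂=0  j₁+j₂+J+1=5
(j₁±m₁, j₂±m₂, J±M) = (3,1,1,3,0,0)
P² = 36/5
sum k=1..1:
  [1] −1/6 = -1/6
S = -1/6
C² = P²·S² = 1/5 ; C = -0.447214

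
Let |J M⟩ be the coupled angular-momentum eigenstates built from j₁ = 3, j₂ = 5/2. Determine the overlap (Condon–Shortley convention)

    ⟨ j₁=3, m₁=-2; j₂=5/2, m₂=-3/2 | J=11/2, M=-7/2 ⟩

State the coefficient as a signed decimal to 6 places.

triangle: 0!×6!×5!/12! = 86400/479001600
(j±m)!: 1!×5!×1!×4!×2!×9! = 2090188800
prefactor² = (2J+1)×Δ×N² = 49766400/11
  k=0: +1/(0!×0!×5!×1!×1!×4!) = 1/2880
Σ = 1/2880  ⇒  CG² = 49766400/11×1/2880² = 6/11
CG = +√(6/11) = +0.738549

+√(6/11) ≈ +0.738549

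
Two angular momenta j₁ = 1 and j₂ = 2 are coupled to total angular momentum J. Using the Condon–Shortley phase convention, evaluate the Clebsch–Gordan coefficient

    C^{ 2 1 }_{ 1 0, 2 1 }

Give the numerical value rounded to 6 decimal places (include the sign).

√[5·1!1!3!/6! · 1!1!3!1!3!1!] = √(3/2)
  +(−1)^0/∏(0,1,1,3,0,0)! = 1/6  (running 1/6)
  +(−1)^1/∏(1,0,0,2,1,1)! = -1/2  (running -1/3)
⟨..|..⟩ = √(3/2)·(-1/3) = -0.408248

−√(1/6) ≈ -0.408248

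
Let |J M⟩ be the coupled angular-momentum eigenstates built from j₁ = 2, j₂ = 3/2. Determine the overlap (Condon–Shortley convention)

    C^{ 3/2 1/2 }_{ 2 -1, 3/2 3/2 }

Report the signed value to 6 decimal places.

√[4·2!2!1!/6! · 1!3!3!0!2!1!] = √(8/5)
  +(−1)^2/∏(2,0,1,1,1,0)! = 1/2  (running 1/2)
⟨..|..⟩ = √(8/5)·(1/2) = +0.632456

+√(2/5) ≈ +0.632456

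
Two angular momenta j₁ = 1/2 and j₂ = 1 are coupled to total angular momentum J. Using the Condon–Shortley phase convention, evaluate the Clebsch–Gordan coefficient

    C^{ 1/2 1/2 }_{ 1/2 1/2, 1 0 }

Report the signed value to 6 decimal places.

+√(1/3) ≈ +0.577350

j₁+j₂−J=1  J+j₁−j₂=0  J−j₁+j₂=1  j₁+j₂+J+1=3
(j₁±m₁, j₂±m₂, J±M) = (1,0,1,1,1,0)
P² = 1/3
sum k=0..0:
  [0] +1/1 = 1
S = 1
C² = P²·S² = 1/3 ; C = +0.577350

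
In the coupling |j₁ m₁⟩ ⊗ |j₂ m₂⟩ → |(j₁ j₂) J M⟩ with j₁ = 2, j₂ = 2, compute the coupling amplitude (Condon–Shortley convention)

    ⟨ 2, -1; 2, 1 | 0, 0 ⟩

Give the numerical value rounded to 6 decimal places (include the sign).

−√(1/5) ≈ -0.447214

triangle: 4!×0!×0!/5! = 24/120
(j±m)!: 1!×3!×3!×1!×0!×0! = 36
prefactor² = (2J+1)×Δ×N² = 36/5
  k=3: −1/(3!×1!×0!×0!×0!×0!) = -1/6
Σ = -1/6  ⇒  CG² = 36/5×(-1/6)² = 1/5
CG = −√(1/5) = -0.447214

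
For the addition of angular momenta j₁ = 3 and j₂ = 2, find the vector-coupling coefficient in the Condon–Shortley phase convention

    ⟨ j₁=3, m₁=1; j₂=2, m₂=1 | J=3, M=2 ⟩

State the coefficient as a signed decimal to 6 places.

-0.500000

√[7·2!4!2!/9! · 4!2!3!1!5!1!] = √(64)
  +(−1)^1/∏(1,1,1,2,3,0)! = -1/12  (running -1/12)
  +(−1)^2/∏(2,0,0,1,4,1)! = 1/48  (running -1/16)
⟨..|..⟩ = √(64)·(-1/16) = -0.500000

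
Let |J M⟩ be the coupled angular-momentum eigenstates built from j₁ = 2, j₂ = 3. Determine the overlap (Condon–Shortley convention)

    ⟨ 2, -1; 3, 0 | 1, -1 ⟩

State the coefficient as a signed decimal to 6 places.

−√(3/35) = -0.292770

triangle: 4!*0!*2!/7! = 48/5040
(j±m)!: 1!*3!*3!*3!*0!*2! = 432
prefactor² = (2J+1)*Δ*N² = 432/35
  k=3: −1/(3!*1!*0!*0!*0!*2!) = -1/12
Σ = -1/12  ⇒  CG² = 432/35*(-1/12)² = 3/35
CG = −√(3/35) = -0.292770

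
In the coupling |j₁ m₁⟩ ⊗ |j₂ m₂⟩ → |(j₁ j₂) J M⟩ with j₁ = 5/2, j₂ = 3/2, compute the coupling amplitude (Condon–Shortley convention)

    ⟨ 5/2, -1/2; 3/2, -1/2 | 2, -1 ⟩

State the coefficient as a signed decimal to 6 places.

-0.545545  (= −√(25/84))

√[5·2!3!1!/7! · 2!3!1!2!1!3!] = √(12/7)
  +(−1)^0/∏(0,2,3,1,0,0)! = 1/12  (running 1/12)
  +(−1)^1/∏(1,1,2,0,1,1)! = -1/2  (running -5/12)
⟨..|..⟩ = √(12/7)·(-5/12) = -0.545545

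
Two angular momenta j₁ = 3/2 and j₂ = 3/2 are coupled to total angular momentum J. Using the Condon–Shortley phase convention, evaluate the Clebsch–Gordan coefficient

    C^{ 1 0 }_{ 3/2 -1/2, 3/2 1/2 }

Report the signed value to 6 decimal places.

j₁+j₂−J=2  J+j₁−j₂=1  J−j₁+j₂=1  j₁+j₂+J+1=5
(j₁±m₁, j₂±m₂, J±M) = (1,2,2,1,1,1)
P² = 1/5
sum k=1..2:
  [1] −1/1 = -1
  [2] +1/2 = 1/2
S = -1/2
C² = P²·S² = 1/20 ; C = -0.223607

-0.223607  (= −√(1/20))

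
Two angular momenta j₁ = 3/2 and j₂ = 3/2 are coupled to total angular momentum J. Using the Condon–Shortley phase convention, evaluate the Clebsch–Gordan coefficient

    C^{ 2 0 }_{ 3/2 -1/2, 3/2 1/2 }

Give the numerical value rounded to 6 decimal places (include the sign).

√[5·1!2!2!/6! · 1!2!2!1!2!2!] = √(4/9)
  +(−1)^0/∏(0,1,2,2,0,0)! = 1/4  (running 1/4)
  +(−1)^1/∏(1,0,1,1,1,1)! = -1  (running -3/4)
⟨..|..⟩ = √(4/9)·(-3/4) = -0.500000

−√(1/4) ≈ -0.500000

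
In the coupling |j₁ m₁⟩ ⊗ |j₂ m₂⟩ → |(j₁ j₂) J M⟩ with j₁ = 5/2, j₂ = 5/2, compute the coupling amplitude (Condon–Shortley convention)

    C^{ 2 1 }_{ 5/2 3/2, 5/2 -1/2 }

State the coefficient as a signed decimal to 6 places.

√[5·3!2!2!/8! · 4!1!2!3!3!1!] = √(36/7)
  +(−1)^0/∏(0,3,1,2,1,0)! = 1/12  (running 1/12)
  +(−1)^1/∏(1,2,0,1,2,1)! = -1/4  (running -1/6)
⟨..|..⟩ = √(36/7)·(-1/6) = -0.377964

−√(1/7) = -0.377964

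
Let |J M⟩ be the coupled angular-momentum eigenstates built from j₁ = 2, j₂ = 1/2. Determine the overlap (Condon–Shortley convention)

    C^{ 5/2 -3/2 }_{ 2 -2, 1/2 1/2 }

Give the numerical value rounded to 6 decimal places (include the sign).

+0.447214

√[6·0!4!1!/6! · 0!4!1!0!1!4!] = √(576/5)
  +(−1)^0/∏(0,0,4,1,0,0)! = 1/24  (running 1/24)
⟨..|..⟩ = √(576/5)·(1/24) = +0.447214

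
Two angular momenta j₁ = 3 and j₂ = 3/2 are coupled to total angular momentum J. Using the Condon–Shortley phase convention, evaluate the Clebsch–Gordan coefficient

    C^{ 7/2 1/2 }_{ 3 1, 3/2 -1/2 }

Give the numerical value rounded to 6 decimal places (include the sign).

j₁+j₂−J=1  J+j₁−j₂=5  J−j₁+j₂=2  j₁+j₂+J+1=9
(j₁±m₁, j₂±m₂, J±M) = (4,2,1,2,4,3)
P² = 512/7
sum k=0..1:
  [0] +1/12 = 1/12
  [1] −1/48 = -1/48
S = 1/16
C² = P²·S² = 2/7 ; C = +0.534522

+0.534522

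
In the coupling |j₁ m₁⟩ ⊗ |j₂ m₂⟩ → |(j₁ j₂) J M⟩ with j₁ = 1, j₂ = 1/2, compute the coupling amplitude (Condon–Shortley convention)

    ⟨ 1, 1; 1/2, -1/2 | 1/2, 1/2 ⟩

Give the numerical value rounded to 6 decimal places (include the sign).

+0.816497

√[2·1!1!0!/3! · 2!0!0!1!1!0!] = √(2/3)
  +(−1)^0/∏(0,1,0,0,1,0)! = 1  (running 1)
⟨..|..⟩ = √(2/3)·(1) = +0.816497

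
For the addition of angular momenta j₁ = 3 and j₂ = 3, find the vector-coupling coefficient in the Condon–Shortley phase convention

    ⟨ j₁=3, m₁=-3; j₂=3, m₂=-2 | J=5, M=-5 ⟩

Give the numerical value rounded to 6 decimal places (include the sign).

−√(1/2) ≈ -0.707107

j₁+j₂−J=1  J+j₁−j₂=5  J−j₁+j₂=5  j₁+j₂+J+1=12
(j₁±m₁, j₂±m₂, J±M) = (0,6,1,5,0,10)
P² = 103680000
sum k=1..1:
  [1] −1/14400 = -1/14400
S = -1/14400
C² = P²·S² = 1/2 ; C = -0.707107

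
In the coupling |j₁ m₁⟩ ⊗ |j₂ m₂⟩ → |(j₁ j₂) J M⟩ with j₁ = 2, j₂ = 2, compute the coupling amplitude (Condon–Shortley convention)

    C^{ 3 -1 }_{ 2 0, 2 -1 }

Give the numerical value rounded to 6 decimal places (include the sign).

j₁+j₂−J=1  J+j₁−j₂=3  J−j₁+j₂=3  j₁+j₂+J+1=8
(j₁±m₁, j₂±m₂, J±M) = (2,2,1,3,2,4)
P² = 36/5
sum k=0..1:
  [0] +1/4 = 1/4
  [1] −1/12 = -1/12
S = 1/6
C² = P²·S² = 1/5 ; C = +0.447214

+√(1/5) ≈ +0.447214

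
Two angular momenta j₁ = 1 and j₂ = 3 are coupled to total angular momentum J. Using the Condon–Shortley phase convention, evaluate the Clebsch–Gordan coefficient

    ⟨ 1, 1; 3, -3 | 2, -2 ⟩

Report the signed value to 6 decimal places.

triangle: 2!×0!×4!/7! = 48/5040
(j±m)!: 2!×0!×0!×6!×0!×4! = 34560
prefactor² = (2J+1)×Δ×N² = 11520/7
  k=0: +1/(0!×2!×0!×0!×0!×4!) = 1/48
Σ = 1/48  ⇒  CG² = 11520/7×1/48² = 5/7
CG = +√(5/7) = +0.845154

+0.845154  (= +√(5/7))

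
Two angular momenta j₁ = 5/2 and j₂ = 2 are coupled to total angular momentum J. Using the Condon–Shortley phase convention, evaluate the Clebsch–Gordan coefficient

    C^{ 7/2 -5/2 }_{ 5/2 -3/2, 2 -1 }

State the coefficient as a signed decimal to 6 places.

-0.125988

√[8·1!4!3!/9! · 1!4!1!3!1!6!] = √(2304/7)
  +(−1)^0/∏(0,1,4,1,0,2)! = 1/48  (running 1/48)
  +(−1)^1/∏(1,0,3,0,1,3)! = -1/36  (running -1/144)
⟨..|..⟩ = √(2304/7)·(-1/144) = -0.125988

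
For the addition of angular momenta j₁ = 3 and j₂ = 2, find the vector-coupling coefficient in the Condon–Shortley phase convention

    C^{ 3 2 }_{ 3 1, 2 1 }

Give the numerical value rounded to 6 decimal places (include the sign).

−√(1/4) ≈ -0.500000

triangle: 2!*4!*2!/9! = 96/362880
(j±m)!: 4!*2!*3!*1!*5!*1! = 34560
prefactor² = (2J+1)*Δ*N² = 64
  k=1: −1/(1!*1!*1!*2!*3!*0!) = -1/12
  k=2: +1/(2!*0!*0!*1!*4!*1!) = 1/48
Σ = -1/16  ⇒  CG² = 64*(-1/16)² = 1/4
CG = −√(1/4) = -0.500000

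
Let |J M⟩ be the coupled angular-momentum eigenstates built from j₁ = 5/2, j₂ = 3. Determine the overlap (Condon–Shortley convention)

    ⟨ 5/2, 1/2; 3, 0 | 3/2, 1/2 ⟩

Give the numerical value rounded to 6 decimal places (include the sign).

+√(4/35) = +0.338062

triangle: 4!×1!×2!/8! = 48/40320
(j±m)!: 3!×2!×3!×3!×2!×1! = 864
prefactor² = (2J+1)×Δ×N² = 144/35
  k=1: −1/(1!×3!×1!×2!×0!×0!) = -1/12
  k=2: +1/(2!×2!×0!×1!×1!×1!) = 1/4
Σ = 1/6  ⇒  CG² = 144/35×1/6² = 4/35
CG = +√(4/35) = +0.338062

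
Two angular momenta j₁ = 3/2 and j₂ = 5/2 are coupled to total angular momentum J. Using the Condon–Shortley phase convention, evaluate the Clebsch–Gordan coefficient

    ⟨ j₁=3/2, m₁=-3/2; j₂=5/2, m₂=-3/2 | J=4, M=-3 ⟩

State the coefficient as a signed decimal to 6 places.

+0.790569  (= +√(5/8))

triangle: 0!×3!×5!/9! = 720/362880
(j±m)!: 0!×3!×1!×4!×1!×7! = 725760
prefactor² = (2J+1)×Δ×N² = 12960
  k=0: +1/(0!×0!×3!×1!×0!×4!) = 1/144
Σ = 1/144  ⇒  CG² = 12960×1/144² = 5/8
CG = +√(5/8) = +0.790569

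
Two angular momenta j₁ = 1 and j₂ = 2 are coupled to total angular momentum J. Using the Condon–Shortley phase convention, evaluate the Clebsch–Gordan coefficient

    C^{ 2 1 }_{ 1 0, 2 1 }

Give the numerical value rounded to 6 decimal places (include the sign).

−√(1/6) = -0.408248

j₁+j₂−J=1  J+j₁−j₂=1  J−j₁+j₂=3  j₁+j₂+J+1=6
(j₁±m₁, j₂±m₂, J±M) = (1,1,3,1,3,1)
P² = 3/2
sum k=0..1:
  [0] +1/6 = 1/6
  [1] −1/2 = -1/2
S = -1/3
C² = P²·S² = 1/6 ; C = -0.408248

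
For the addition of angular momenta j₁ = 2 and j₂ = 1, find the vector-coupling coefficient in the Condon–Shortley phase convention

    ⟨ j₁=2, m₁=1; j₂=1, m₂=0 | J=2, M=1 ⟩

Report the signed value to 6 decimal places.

+0.408248

√[5·1!3!1!/6! · 3!1!1!1!3!1!] = √(3/2)
  +(−1)^0/∏(0,1,1,1,2,0)! = 1/2  (running 1/2)
  +(−1)^1/∏(1,0,0,0,3,1)! = -1/6  (running 1/3)
⟨..|..⟩ = √(3/2)·(1/3) = +0.408248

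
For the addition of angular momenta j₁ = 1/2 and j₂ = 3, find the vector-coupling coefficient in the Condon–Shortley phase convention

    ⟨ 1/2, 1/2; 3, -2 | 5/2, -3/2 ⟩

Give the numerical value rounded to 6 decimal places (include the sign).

√[6·1!0!5!/7! · 1!0!1!5!1!4!] = √(2880/7)
  +(−1)^0/∏(0,1,0,1,0,4)! = 1/24  (running 1/24)
⟨..|..⟩ = √(2880/7)·(1/24) = +0.845154

+0.845154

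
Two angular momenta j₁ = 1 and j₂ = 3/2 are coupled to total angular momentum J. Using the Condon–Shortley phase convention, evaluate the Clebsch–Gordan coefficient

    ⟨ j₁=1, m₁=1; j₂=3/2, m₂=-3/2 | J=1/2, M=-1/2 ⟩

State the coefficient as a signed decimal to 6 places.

√[2·2!0!1!/4! · 2!0!0!3!0!1!] = √(2)
  +(−1)^0/∏(0,2,0,0,0,1)! = 1/2  (running 1/2)
⟨..|..⟩ = √(2)·(1/2) = +0.707107

+0.707107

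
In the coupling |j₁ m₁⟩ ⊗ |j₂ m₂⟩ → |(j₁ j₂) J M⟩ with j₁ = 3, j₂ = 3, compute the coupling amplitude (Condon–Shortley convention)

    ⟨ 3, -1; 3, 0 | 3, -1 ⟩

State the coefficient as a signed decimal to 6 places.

+0.408248

j₁+j₂−J=3  J+j₁−j₂=3  J−j₁+j₂=3  j₁+j₂+J+1=10
(j₁±m₁, j₂±m₂, J±M) = (2,4,3,3,2,4)
P² = 864/25
sum k=1..3:
  [1] −1/24 = -1/24
  [2] +1/8 = 1/8
  [3] −1/72 = -1/72
S = 5/72
C² = P²·S² = 1/6 ; C = +0.408248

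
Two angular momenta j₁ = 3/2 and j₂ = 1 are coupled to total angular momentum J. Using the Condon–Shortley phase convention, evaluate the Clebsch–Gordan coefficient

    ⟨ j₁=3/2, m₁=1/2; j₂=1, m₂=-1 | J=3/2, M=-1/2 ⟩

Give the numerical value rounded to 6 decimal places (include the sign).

j₁+j₂−J=1  J+j₁−j₂=2  J−j₁+j₂=1  j₁+j₂+J+1=5
(j₁±m₁, j₂±m₂, J±M) = (2,1,0,2,1,2)
P² = 8/15
sum k=0..0:
  [0] +1/1 = 1
S = 1
C² = P²·S² = 8/15 ; C = +0.730297

+0.730297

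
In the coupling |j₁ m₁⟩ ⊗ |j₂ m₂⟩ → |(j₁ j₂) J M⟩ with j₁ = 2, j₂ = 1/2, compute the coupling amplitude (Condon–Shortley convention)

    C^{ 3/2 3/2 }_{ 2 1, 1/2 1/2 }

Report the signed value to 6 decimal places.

triangle: 1!*3!*0!/5! = 6/120
(j±m)!: 3!*1!*1!*0!*3!*0! = 36
prefactor² = (2J+1)*Δ*N² = 36/5
  k=1: −1/(1!*0!*0!*0!*3!*0!) = -1/6
Σ = -1/6  ⇒  CG² = 36/5*(-1/6)² = 1/5
CG = −√(1/5) = -0.447214

−√(1/5) ≈ -0.447214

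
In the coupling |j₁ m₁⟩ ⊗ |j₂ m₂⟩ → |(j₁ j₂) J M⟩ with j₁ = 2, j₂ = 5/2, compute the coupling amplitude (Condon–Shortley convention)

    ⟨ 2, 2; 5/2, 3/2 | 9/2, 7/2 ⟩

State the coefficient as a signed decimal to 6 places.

j₁+j₂−J=0  J+j₁−j₂=4  J−j₁+j₂=5  j₁+j₂+J+1=10
(j₁±m₁, j₂±m₂, J±M) = (4,0,4,1,8,1)
P² = 184320
sum k=0..0:
  [0] +1/576 = 1/576
S = 1/576
C² = P²·S² = 5/9 ; C = +0.745356

+0.745356  (= +√(5/9))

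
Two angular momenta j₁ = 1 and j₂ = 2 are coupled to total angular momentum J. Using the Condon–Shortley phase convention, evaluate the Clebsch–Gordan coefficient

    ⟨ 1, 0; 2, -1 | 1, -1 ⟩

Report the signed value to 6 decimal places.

−√(3/10) = -0.547723

j₁+j₂−J=2  J+j₁−j₂=0  J−j₁+j₂=2  j₁+j₂+J+1=5
(j₁±m₁, j₂±m₂, J±M) = (1,1,1,3,0,2)
P² = 6/5
sum k=1..1:
  [1] −1/2 = -1/2
S = -1/2
C² = P²·S² = 3/10 ; C = -0.547723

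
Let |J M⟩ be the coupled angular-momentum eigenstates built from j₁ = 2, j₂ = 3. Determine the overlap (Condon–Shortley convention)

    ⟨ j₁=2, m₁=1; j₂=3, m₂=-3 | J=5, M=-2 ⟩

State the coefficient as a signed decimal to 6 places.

triangle: 0!×4!×6!/11! = 17280/39916800
(j±m)!: 3!×1!×0!×6!×3!×7! = 130636800
prefactor² = (2J+1)×Δ×N² = 622080
  k=0: +1/(0!×0!×1!×0!×3!×6!) = 1/4320
Σ = 1/4320  ⇒  CG² = 622080×1/4320² = 1/30
CG = +√(1/30) = +0.182574

+0.182574  (= +√(1/30))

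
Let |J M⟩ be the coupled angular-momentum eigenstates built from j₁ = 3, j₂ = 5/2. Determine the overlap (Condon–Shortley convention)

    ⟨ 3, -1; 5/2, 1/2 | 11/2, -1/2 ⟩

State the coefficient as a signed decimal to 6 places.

+0.569803  (= +√(25/77))

j₁+j₂−J=0  J+j₁−j₂=6  J−j₁+j₂=5  j₁+j₂+J+1=12
(j₁±m₁, j₂±m₂, J±M) = (2,4,3,2,5,6)
P² = 8294400/77
sum k=0..0:
  [0] +1/576 = 1/576
S = 1/576
C² = P²·S² = 25/77 ; C = +0.569803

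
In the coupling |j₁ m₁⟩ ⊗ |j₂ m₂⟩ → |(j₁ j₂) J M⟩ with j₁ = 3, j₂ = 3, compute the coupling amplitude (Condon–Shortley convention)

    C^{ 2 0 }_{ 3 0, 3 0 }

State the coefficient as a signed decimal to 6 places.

+0.436436

j₁+j₂−J=4  J+j₁−j₂=2  J−j₁+j₂=2  j₁+j₂+J+1=9
(j₁±m₁, j₂±m₂, J±M) = (3,3,3,3,2,2)
P² = 48/7
sum k=1..3:
  [1] −1/24 = -1/24
  [2] +1/4 = 1/4
  [3] −1/24 = -1/24
S = 1/6
C² = P²·S² = 4/21 ; C = +0.436436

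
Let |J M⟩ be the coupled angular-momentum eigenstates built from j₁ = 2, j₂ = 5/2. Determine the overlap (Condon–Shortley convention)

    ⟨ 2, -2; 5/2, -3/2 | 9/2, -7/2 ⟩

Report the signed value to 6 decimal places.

+√(5/9) = +0.745356

j₁+j₂−J=0  J+j₁−j₂=4  J−j₁+j₂=5  j₁+j₂+J+1=10
(j₁±m₁, j₂±m₂, J±M) = (0,4,1,4,1,8)
P² = 184320
sum k=0..0:
  [0] +1/576 = 1/576
S = 1/576
C² = P²·S² = 5/9 ; C = +0.745356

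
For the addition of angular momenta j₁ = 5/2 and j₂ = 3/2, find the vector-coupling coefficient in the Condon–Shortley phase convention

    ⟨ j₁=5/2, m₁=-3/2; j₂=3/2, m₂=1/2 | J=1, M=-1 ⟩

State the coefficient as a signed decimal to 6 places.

+√(3/10) ≈ +0.547723

j₁+j₂−J=3  J+j₁−j₂=2  J−j₁+j₂=0  j₁+j₂+J+1=6
(j₁±m₁, j₂±m₂, J±M) = (1,4,2,1,0,2)
P² = 24/5
sum k=2..2:
  [2] +1/4 = 1/4
S = 1/4
C² = P²·S² = 3/10 ; C = +0.547723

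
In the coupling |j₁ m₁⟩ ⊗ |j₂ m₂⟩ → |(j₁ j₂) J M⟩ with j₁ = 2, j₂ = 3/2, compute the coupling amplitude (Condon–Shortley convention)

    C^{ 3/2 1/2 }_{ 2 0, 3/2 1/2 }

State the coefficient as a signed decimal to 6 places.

j₁+j₂−J=2  J+j₁−j₂=2  J−j₁+j₂=1  j₁+j₂+J+1=6
(j₁±m₁, j₂±m₂, J±M) = (2,2,2,1,2,1)
P² = 16/45
sum k=1..2:
  [1] −1/1 = -1
  [2] +1/4 = 1/4
S = -3/4
C² = P²·S² = 1/5 ; C = -0.447214

-0.447214  (= −√(1/5))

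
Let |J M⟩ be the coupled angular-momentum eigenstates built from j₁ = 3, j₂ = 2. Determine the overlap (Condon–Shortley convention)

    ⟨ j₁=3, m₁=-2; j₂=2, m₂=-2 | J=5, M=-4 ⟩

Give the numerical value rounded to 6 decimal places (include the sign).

+0.774597  (= +√(3/5))

√[11·0!6!4!/11! · 1!5!0!4!1!9!] = √(4976640)
  +(−1)^0/∏(0,0,5,0,1,4)! = 1/2880  (running 1/2880)
⟨..|..⟩ = √(4976640)·(1/2880) = +0.774597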